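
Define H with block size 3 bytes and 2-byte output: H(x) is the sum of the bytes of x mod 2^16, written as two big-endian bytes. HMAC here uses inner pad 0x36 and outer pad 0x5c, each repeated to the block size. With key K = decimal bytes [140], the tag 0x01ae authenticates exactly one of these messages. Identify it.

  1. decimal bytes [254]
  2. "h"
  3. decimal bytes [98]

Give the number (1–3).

Key decimal bytes [140] = 8c is 1 byte ≤ B = 3; zero-pad to 3 bytes: K' = 8c 00 00.
K' ⊕ ipad = ba 36 36; K' ⊕ opad = d0 5c 5c.
m1: inner = H(ba 36 36 fe) = 02 24; tag = H(d0 5c 5c 02 24) = 01ae ← matches
m2: inner = H(ba 36 36 68) = 01 8e; tag = H(d0 5c 5c 01 8e) = 0217
m3: inner = H(ba 36 36 62) = 01 88; tag = H(d0 5c 5c 01 88) = 0211

1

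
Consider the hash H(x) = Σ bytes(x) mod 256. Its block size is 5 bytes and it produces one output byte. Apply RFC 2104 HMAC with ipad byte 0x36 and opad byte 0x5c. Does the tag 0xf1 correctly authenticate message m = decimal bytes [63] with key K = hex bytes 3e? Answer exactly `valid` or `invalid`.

Key hex bytes 3e is 1 byte ≤ B = 5; zero-pad to 5 bytes: K' = 3e 00 00 00 00.
K' ⊕ ipad = 08 36 36 36 36; K' ⊕ opad = 62 5c 5c 5c 5c.
Inner hash: sum = 8+54+54+54+54+63 = 287; mod 256 = 31 → 1f.
Outer hash (recomputed tag): sum = 98+92+92+92+92+31 = 497; mod 256 = 241 → f1.
Recomputed tag = f1; claimed = f1 → match.

valid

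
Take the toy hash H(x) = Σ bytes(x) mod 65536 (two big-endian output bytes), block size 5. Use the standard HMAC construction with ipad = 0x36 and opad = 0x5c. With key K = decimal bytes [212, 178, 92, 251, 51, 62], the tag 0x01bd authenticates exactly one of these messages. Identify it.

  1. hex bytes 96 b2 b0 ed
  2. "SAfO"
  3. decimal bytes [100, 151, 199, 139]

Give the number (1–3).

1

Key decimal bytes [212, 178, 92, 251, 51, 62] = d4 b2 5c fb 33 3e is 6 bytes > B = 5, so hash it first: H(key) = 03 4e, then zero-pad to 5 bytes: K' = 03 4e 00 00 00.
K' ⊕ ipad = 35 78 36 36 36; K' ⊕ opad = 5f 12 5c 5c 5c.
m1: inner = H(35 78 36 36 36 96 b2 b0 ed) = 04 34; tag = H(5f 12 5c 5c 5c 04 34) = 01bd ← matches
m2: inner = H(35 78 36 36 36 53 41 66 4f) = 02 98; tag = H(5f 12 5c 5c 5c 02 98) = 021f
m3: inner = H(35 78 36 36 36 64 97 c7 8b) = 03 9c; tag = H(5f 12 5c 5c 5c 03 9c) = 0224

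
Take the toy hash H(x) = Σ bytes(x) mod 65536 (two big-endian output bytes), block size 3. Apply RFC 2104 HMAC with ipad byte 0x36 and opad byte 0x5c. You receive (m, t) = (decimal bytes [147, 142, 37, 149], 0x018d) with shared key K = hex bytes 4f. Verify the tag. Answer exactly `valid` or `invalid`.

Key hex bytes 4f is 1 byte ≤ B = 3; zero-pad to 3 bytes: K' = 4f 00 00.
K' ⊕ ipad = 79 36 36; K' ⊕ opad = 13 5c 5c.
Inner hash: sum = 121+54+54+147+142+37+149 = 704 → 02 c0.
Outer hash (recomputed tag): sum = 19+92+92+2+192 = 397 → 01 8d.
Recomputed tag = 018d; claimed = 018d → match.

valid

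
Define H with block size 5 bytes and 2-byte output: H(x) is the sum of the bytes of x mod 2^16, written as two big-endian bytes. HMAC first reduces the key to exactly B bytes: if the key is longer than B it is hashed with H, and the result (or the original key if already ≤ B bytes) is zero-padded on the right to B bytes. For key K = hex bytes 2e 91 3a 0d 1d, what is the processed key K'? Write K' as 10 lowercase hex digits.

Key hex bytes 2e 91 3a 0d 1d is exactly B = 5 bytes: K' = 2e 91 3a 0d 1d.

2e913a0d1d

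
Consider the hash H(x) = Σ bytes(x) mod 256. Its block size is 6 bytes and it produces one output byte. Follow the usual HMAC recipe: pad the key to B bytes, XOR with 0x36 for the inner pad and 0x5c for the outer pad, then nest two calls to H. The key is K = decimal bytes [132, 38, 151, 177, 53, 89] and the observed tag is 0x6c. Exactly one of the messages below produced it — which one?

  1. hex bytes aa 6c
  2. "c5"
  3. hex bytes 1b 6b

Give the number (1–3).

2

Key decimal bytes [132, 38, 151, 177, 53, 89] = 84 26 97 b1 35 59 is exactly B = 6 bytes: K' = 84 26 97 b1 35 59.
K' ⊕ ipad = b2 10 a1 87 03 6f; K' ⊕ opad = d8 7a cb ed 69 05.
m1: inner = H(b2 10 a1 87 03 6f aa 6c) = 72; tag = H(d8 7a cb ed 69 05 72) = ea
m2: inner = H(b2 10 a1 87 03 6f 63 35) = f4; tag = H(d8 7a cb ed 69 05 f4) = 6c ← matches
m3: inner = H(b2 10 a1 87 03 6f 1b 6b) = e2; tag = H(d8 7a cb ed 69 05 e2) = 5a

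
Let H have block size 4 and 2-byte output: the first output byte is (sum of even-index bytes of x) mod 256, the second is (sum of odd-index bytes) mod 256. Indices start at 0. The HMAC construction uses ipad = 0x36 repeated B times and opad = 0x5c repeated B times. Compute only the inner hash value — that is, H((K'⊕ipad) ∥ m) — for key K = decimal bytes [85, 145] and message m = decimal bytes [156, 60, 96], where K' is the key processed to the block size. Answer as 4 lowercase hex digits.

Key decimal bytes [85, 145] = 55 91 is 2 bytes ≤ B = 4; zero-pad to 4 bytes: K' = 55 91 00 00.
K' ⊕ ipad = 63 a7 36 36.
Inner input = 63 a7 36 36 ∥ 9c 3c 60.
Inner hash: even-index sum = 405 mod 256 = 149; odd-index sum = 281 mod 256 = 25 → 95 19.

9519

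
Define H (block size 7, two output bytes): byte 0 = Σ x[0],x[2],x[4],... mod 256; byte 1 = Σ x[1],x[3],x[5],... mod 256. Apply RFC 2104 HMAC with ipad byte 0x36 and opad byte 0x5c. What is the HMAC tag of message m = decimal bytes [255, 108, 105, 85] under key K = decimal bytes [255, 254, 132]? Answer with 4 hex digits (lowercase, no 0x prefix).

cf02

Key decimal bytes [255, 254, 132] = ff fe 84 is 3 bytes ≤ B = 7; zero-pad to 7 bytes: K' = ff fe 84 00 00 00 00.
K' ⊕ ipad = c9 c8 b2 36 36 36 36.  K' ⊕ opad = a3 a2 d8 5c 5c 5c 5c.
Inner input = (K'⊕ipad) ∥ m = c9 c8 b2 36 36 36 36 ∥ ff 6c 69 55.
Inner hash: even-index sum = 680 mod 256 = 168; odd-index sum = 668 mod 256 = 156 → a8 9c.
Outer input = (K'⊕opad) ∥ inner = a3 a2 d8 5c 5c 5c 5c ∥ a8 9c.
Outer hash (tag): even-index sum = 719 mod 256 = 207; odd-index sum = 514 mod 256 = 2 → cf 02.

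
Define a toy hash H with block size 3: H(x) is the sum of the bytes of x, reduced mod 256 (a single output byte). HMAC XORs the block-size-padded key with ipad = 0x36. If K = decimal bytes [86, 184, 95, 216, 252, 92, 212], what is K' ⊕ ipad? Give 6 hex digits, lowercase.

473636

Key decimal bytes [86, 184, 95, 216, 252, 92, 212] = 56 b8 5f d8 fc 5c d4 is 7 bytes > B = 3, so hash it first: H(key) = 71, then zero-pad to 3 bytes: K' = 71 00 00.
XOR each byte with 0x36: 71⊕36=47, 00⊕36=36, 00⊕36=36.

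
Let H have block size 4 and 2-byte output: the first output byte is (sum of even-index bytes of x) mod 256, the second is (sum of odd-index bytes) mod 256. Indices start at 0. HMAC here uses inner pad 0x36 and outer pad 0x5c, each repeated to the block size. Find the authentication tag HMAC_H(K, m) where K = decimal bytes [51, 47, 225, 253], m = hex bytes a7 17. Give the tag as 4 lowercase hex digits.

af0f

Key decimal bytes [51, 47, 225, 253] = 33 2f e1 fd is exactly B = 4 bytes: K' = 33 2f e1 fd.
K' ⊕ ipad = 05 19 d7 cb.  K' ⊕ opad = 6f 73 bd a1.
Inner input = (K'⊕ipad) ∥ m = 05 19 d7 cb ∥ a7 17.
Inner hash: even-index sum = 387 mod 256 = 131; odd-index sum = 251 mod 256 = 251 → 83 fb.
Outer input = (K'⊕opad) ∥ inner = 6f 73 bd a1 ∥ 83 fb.
Outer hash (tag): even-index sum = 431 mod 256 = 175; odd-index sum = 527 mod 256 = 15 → af 0f.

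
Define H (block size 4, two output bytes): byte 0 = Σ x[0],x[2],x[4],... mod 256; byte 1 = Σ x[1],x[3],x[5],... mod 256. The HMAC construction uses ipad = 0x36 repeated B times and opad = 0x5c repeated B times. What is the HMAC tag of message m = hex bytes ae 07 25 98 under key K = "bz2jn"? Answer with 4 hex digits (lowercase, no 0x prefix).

Key "bz2jn" = 62 7a 32 6a 6e is 5 bytes > B = 4, so hash it first: H(key) = 02 e4, then zero-pad to 4 bytes: K' = 02 e4 00 00.
K' ⊕ ipad = 34 d2 36 36.  K' ⊕ opad = 5e b8 5c 5c.
Inner input = (K'⊕ipad) ∥ m = 34 d2 36 36 ∥ ae 07 25 98.
Inner hash: even-index sum = 317 mod 256 = 61; odd-index sum = 423 mod 256 = 167 → 3d a7.
Outer input = (K'⊕opad) ∥ inner = 5e b8 5c 5c ∥ 3d a7.
Outer hash (tag): even-index sum = 247 mod 256 = 247; odd-index sum = 443 mod 256 = 187 → f7 bb.

f7bb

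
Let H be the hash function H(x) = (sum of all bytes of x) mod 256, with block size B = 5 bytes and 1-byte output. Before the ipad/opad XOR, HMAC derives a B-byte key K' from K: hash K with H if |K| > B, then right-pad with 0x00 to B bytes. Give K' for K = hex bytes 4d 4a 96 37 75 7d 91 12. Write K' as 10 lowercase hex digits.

|K| = 8 > B = 5, so first hash the key.
H(K): sum = 77+74+150+55+117+125+145+18 = 761; mod 256 = 249 → f9.
Zero-pad H(K) = f9 to 5 bytes: K' = f9 00 00 00 00.

f900000000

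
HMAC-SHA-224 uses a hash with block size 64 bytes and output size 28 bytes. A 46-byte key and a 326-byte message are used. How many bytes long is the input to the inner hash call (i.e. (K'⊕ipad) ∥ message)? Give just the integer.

Key is 46 ≤ 64 bytes, zero-padded: |K'| = 64.
Inner input = (K'⊕ipad) ∥ m → 64 + 326 = 390 bytes.

390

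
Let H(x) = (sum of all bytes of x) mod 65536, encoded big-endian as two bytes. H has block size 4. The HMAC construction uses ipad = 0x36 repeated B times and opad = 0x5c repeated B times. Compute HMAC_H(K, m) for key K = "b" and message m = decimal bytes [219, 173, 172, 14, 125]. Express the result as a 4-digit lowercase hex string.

Key "b" = 62 is 1 byte ≤ B = 4; zero-pad to 4 bytes: K' = 62 00 00 00.
K' ⊕ ipad = 54 36 36 36.  K' ⊕ opad = 3e 5c 5c 5c.
Inner input = (K'⊕ipad) ∥ m = 54 36 36 36 ∥ db ad ac 0e 7d.
Inner hash: sum = 84+54+54+54+219+173+172+14+125 = 949 → 03 b5.
Outer input = (K'⊕opad) ∥ inner = 3e 5c 5c 5c ∥ 03 b5.
Outer hash (tag): sum = 62+92+92+92+3+181 = 522 → 02 0a.

020a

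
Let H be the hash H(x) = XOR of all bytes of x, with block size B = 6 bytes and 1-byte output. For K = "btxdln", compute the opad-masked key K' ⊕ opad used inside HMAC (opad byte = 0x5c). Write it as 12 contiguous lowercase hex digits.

Key "btxdln" = 62 74 78 64 6c 6e is exactly B = 6 bytes: K' = 62 74 78 64 6c 6e.
XOR each byte with 0x5c: 62⊕5c=3e, 74⊕5c=28, 78⊕5c=24, 64⊕5c=38, 6c⊕5c=30, 6e⊕5c=32.

3e2824383032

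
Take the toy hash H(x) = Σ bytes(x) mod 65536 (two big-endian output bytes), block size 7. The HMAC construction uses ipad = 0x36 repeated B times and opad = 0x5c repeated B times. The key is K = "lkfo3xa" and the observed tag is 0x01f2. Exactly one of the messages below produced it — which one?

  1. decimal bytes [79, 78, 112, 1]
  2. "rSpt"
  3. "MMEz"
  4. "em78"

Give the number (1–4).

Key "lkfo3xa" = 6c 6b 66 6f 33 78 61 is exactly B = 7 bytes: K' = 6c 6b 66 6f 33 78 61.
K' ⊕ ipad = 5a 5d 50 59 05 4e 57; K' ⊕ opad = 30 37 3a 33 6f 24 3d.
m1: inner = H(5a 5d 50 59 05 4e 57 4f 4e 70 01) = 03 18; tag = H(30 37 3a 33 6f 24 3d 03 18) = 01bf
m2: inner = H(5a 5d 50 59 05 4e 57 72 53 70 74) = 03 b3; tag = H(30 37 3a 33 6f 24 3d 03 b3) = 025a
m3: inner = H(5a 5d 50 59 05 4e 57 4d 4d 45 7a) = 03 63; tag = H(30 37 3a 33 6f 24 3d 03 63) = 020a
m4: inner = H(5a 5d 50 59 05 4e 57 65 6d 37 38) = 03 4b; tag = H(30 37 3a 33 6f 24 3d 03 4b) = 01f2 ← matches

4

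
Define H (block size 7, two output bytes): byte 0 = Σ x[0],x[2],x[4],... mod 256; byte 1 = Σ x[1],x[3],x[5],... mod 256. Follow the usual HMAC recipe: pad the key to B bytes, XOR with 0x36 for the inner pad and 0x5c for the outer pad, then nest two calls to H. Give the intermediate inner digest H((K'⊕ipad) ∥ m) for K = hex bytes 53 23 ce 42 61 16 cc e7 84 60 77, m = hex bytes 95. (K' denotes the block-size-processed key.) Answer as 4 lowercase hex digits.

Key hex bytes 53 23 ce 42 61 16 cc e7 84 60 77 is 11 bytes > B = 7, so hash it first: H(key) = 49 c2, then zero-pad to 7 bytes: K' = 49 c2 00 00 00 00 00.
K' ⊕ ipad = 7f f4 36 36 36 36 36.
Inner input = 7f f4 36 36 36 36 36 ∥ 95.
Inner hash: even-index sum = 289 mod 256 = 33; odd-index sum = 501 mod 256 = 245 → 21 f5.

21f5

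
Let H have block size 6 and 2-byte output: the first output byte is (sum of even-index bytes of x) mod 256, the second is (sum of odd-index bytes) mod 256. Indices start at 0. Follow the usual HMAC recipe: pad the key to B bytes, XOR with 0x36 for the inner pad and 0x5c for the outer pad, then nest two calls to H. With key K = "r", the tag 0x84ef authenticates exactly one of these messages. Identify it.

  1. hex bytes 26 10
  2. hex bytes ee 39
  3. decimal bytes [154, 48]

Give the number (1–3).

2

Key "r" = 72 is 1 byte ≤ B = 6; zero-pad to 6 bytes: K' = 72 00 00 00 00 00.
K' ⊕ ipad = 44 36 36 36 36 36; K' ⊕ opad = 2e 5c 5c 5c 5c 5c.
m1: inner = H(44 36 36 36 36 36 26 10) = d6 b2; tag = H(2e 5c 5c 5c 5c 5c d6 b2) = bcc6
m2: inner = H(44 36 36 36 36 36 ee 39) = 9e db; tag = H(2e 5c 5c 5c 5c 5c 9e db) = 84ef ← matches
m3: inner = H(44 36 36 36 36 36 9a 30) = 4a d2; tag = H(2e 5c 5c 5c 5c 5c 4a d2) = 30e6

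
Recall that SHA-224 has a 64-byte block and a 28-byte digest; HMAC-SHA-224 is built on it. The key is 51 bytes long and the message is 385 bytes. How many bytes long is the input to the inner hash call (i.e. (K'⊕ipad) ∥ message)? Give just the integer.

Key is 51 ≤ 64 bytes, zero-padded: |K'| = 64.
Inner input = (K'⊕ipad) ∥ m → 64 + 385 = 449 bytes.

449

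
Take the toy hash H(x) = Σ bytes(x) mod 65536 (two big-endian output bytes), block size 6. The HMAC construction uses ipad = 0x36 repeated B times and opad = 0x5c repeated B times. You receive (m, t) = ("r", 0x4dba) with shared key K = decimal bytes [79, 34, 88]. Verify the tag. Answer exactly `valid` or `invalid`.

Key decimal bytes [79, 34, 88] = 4f 22 58 is 3 bytes ≤ B = 6; zero-pad to 6 bytes: K' = 4f 22 58 00 00 00.
K' ⊕ ipad = 79 14 6e 36 36 36; K' ⊕ opad = 13 7e 04 5c 5c 5c.
Inner hash: sum = 121+20+110+54+54+54+114 = 527 → 02 0f.
Outer hash (recomputed tag): sum = 19+126+4+92+92+92+2+15 = 442 → 01 ba.
Recomputed tag = 01ba; claimed = 4dba → mismatch.

invalid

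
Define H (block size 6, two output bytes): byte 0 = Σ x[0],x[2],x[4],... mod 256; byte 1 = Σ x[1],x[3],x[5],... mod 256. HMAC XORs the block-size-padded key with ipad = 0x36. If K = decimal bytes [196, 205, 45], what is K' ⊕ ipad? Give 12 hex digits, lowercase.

f2fb1b363636

Key decimal bytes [196, 205, 45] = c4 cd 2d is 3 bytes ≤ B = 6; zero-pad to 6 bytes: K' = c4 cd 2d 00 00 00.
XOR each byte with 0x36: c4⊕36=f2, cd⊕36=fb, 2d⊕36=1b, 00⊕36=36, 00⊕36=36, 00⊕36=36.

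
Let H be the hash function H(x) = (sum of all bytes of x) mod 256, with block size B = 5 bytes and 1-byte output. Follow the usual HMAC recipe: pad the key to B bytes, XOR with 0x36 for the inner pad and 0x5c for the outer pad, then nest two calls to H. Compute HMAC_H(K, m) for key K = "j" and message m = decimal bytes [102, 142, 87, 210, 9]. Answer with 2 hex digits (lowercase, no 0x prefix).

00

Key "j" = 6a is 1 byte ≤ B = 5; zero-pad to 5 bytes: K' = 6a 00 00 00 00.
K' ⊕ ipad = 5c 36 36 36 36.  K' ⊕ opad = 36 5c 5c 5c 5c.
Inner input = (K'⊕ipad) ∥ m = 5c 36 36 36 36 ∥ 66 8e 57 d2 09.
Inner hash: sum = 92+54+54+54+54+102+142+87+210+9 = 858; mod 256 = 90 → 5a.
Outer input = (K'⊕opad) ∥ inner = 36 5c 5c 5c 5c ∥ 5a.
Outer hash (tag): sum = 54+92+92+92+92+90 = 512; mod 256 = 0 → 00.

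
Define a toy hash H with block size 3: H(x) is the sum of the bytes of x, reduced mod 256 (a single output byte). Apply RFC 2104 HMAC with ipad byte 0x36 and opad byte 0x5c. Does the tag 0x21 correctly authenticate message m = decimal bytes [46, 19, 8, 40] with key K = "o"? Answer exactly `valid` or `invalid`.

Key "o" = 6f is 1 byte ≤ B = 3; zero-pad to 3 bytes: K' = 6f 00 00.
K' ⊕ ipad = 59 36 36; K' ⊕ opad = 33 5c 5c.
Inner hash: sum = 89+54+54+46+19+8+40 = 310; mod 256 = 54 → 36.
Outer hash (recomputed tag): sum = 51+92+92+54 = 289; mod 256 = 33 → 21.
Recomputed tag = 21; claimed = 21 → match.

valid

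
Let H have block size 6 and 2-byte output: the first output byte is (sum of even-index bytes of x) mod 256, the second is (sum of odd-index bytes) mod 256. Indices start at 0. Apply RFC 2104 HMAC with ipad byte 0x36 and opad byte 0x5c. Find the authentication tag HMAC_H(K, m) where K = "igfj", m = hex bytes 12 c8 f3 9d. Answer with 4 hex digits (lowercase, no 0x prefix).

b515

Key "igfj" = 69 67 66 6a is 4 bytes ≤ B = 6; zero-pad to 6 bytes: K' = 69 67 66 6a 00 00.
K' ⊕ ipad = 5f 51 50 5c 36 36.  K' ⊕ opad = 35 3b 3a 36 5c 5c.
Inner input = (K'⊕ipad) ∥ m = 5f 51 50 5c 36 36 ∥ 12 c8 f3 9d.
Inner hash: even-index sum = 490 mod 256 = 234; odd-index sum = 584 mod 256 = 72 → ea 48.
Outer input = (K'⊕opad) ∥ inner = 35 3b 3a 36 5c 5c ∥ ea 48.
Outer hash (tag): even-index sum = 437 mod 256 = 181; odd-index sum = 277 mod 256 = 21 → b5 15.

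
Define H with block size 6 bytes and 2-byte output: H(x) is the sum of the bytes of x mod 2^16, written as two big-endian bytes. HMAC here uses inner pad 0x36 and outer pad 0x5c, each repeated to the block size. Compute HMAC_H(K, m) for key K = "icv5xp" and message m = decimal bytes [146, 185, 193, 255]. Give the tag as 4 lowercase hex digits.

Key "icv5xp" = 69 63 76 35 78 70 is exactly B = 6 bytes: K' = 69 63 76 35 78 70.
K' ⊕ ipad = 5f 55 40 03 4e 46.  K' ⊕ opad = 35 3f 2a 69 24 2c.
Inner input = (K'⊕ipad) ∥ m = 5f 55 40 03 4e 46 ∥ 92 b9 c1 ff.
Inner hash: sum = 95+85+64+3+78+70+146+185+193+255 = 1174 → 04 96.
Outer input = (K'⊕opad) ∥ inner = 35 3f 2a 69 24 2c ∥ 04 96.
Outer hash (tag): sum = 53+63+42+105+36+44+4+150 = 497 → 01 f1.

01f1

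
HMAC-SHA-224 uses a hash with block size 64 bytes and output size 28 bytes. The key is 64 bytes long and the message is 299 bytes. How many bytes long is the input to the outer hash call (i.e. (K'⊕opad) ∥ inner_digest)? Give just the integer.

Key is 64 ≤ 64 bytes, zero-padded: |K'| = 64.
Outer input = (K'⊕opad) ∥ H(inner) → 64 + 28 = 92 bytes.

92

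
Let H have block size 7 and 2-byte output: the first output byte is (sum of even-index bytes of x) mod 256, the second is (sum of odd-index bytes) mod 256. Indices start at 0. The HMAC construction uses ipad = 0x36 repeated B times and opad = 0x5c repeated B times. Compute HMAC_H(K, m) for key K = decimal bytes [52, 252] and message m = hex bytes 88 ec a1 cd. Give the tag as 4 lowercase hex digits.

dbb5

Key decimal bytes [52, 252] = 34 fc is 2 bytes ≤ B = 7; zero-pad to 7 bytes: K' = 34 fc 00 00 00 00 00.
K' ⊕ ipad = 02 ca 36 36 36 36 36.  K' ⊕ opad = 68 a0 5c 5c 5c 5c 5c.
Inner input = (K'⊕ipad) ∥ m = 02 ca 36 36 36 36 36 ∥ 88 ec a1 cd.
Inner hash: even-index sum = 605 mod 256 = 93; odd-index sum = 607 mod 256 = 95 → 5d 5f.
Outer input = (K'⊕opad) ∥ inner = 68 a0 5c 5c 5c 5c 5c ∥ 5d 5f.
Outer hash (tag): even-index sum = 475 mod 256 = 219; odd-index sum = 437 mod 256 = 181 → db b5.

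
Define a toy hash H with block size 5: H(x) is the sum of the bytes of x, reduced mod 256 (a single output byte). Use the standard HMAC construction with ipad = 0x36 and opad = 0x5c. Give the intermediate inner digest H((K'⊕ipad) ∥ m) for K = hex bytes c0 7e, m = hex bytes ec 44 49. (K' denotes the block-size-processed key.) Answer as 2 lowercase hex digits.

Key hex bytes c0 7e is 2 bytes ≤ B = 5; zero-pad to 5 bytes: K' = c0 7e 00 00 00.
K' ⊕ ipad = f6 48 36 36 36.
Inner input = f6 48 36 36 36 ∥ ec 44 49.
Inner hash: sum = 246+72+54+54+54+236+68+73 = 857; mod 256 = 89 → 59.

59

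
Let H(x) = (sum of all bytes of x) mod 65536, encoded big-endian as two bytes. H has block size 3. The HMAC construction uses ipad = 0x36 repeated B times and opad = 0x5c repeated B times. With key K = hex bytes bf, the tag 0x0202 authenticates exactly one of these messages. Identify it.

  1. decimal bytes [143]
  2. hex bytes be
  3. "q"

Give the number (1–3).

3

Key hex bytes bf is 1 byte ≤ B = 3; zero-pad to 3 bytes: K' = bf 00 00.
K' ⊕ ipad = 89 36 36; K' ⊕ opad = e3 5c 5c.
m1: inner = H(89 36 36 8f) = 01 84; tag = H(e3 5c 5c 01 84) = 0220
m2: inner = H(89 36 36 be) = 01 b3; tag = H(e3 5c 5c 01 b3) = 024f
m3: inner = H(89 36 36 71) = 01 66; tag = H(e3 5c 5c 01 66) = 0202 ← matches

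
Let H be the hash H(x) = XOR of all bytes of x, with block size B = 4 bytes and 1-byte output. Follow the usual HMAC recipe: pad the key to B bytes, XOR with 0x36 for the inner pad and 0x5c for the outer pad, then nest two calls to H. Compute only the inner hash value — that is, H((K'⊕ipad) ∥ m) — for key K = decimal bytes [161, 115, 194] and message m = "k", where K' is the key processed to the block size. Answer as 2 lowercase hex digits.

Key decimal bytes [161, 115, 194] = a1 73 c2 is 3 bytes ≤ B = 4; zero-pad to 4 bytes: K' = a1 73 c2 00.
K' ⊕ ipad = 97 45 f4 36.
Inner input = 97 45 f4 36 ∥ 6b.
Inner hash: XOR 97⊕45⊕f4⊕36⊕6b = 7b.

7b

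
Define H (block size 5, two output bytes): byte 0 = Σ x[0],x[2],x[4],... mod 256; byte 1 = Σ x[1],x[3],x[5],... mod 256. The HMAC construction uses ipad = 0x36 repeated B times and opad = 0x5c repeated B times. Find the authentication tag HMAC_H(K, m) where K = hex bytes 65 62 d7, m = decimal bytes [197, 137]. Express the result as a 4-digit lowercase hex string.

Key hex bytes 65 62 d7 is 3 bytes ≤ B = 5; zero-pad to 5 bytes: K' = 65 62 d7 00 00.
K' ⊕ ipad = 53 54 e1 36 36.  K' ⊕ opad = 39 3e 8b 5c 5c.
Inner input = (K'⊕ipad) ∥ m = 53 54 e1 36 36 ∥ c5 89.
Inner hash: even-index sum = 499 mod 256 = 243; odd-index sum = 335 mod 256 = 79 → f3 4f.
Outer input = (K'⊕opad) ∥ inner = 39 3e 8b 5c 5c ∥ f3 4f.
Outer hash (tag): even-index sum = 367 mod 256 = 111; odd-index sum = 397 mod 256 = 141 → 6f 8d.

6f8d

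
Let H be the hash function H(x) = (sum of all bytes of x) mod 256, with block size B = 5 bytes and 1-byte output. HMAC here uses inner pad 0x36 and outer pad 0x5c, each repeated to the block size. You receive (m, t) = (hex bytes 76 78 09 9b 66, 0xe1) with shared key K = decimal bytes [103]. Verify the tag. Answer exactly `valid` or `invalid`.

Key decimal bytes [103] = 67 is 1 byte ≤ B = 5; zero-pad to 5 bytes: K' = 67 00 00 00 00.
K' ⊕ ipad = 51 36 36 36 36; K' ⊕ opad = 3b 5c 5c 5c 5c.
Inner hash: sum = 81+54+54+54+54+118+120+9+155+102 = 801; mod 256 = 33 → 21.
Outer hash (recomputed tag): sum = 59+92+92+92+92+33 = 460; mod 256 = 204 → cc.
Recomputed tag = cc; claimed = e1 → mismatch.

invalid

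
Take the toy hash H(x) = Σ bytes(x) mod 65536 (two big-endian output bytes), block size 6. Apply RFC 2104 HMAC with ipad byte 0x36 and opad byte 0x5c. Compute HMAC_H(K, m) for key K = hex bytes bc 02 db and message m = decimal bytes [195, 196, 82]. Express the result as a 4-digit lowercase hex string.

0303

Key hex bytes bc 02 db is 3 bytes ≤ B = 6; zero-pad to 6 bytes: K' = bc 02 db 00 00 00.
K' ⊕ ipad = 8a 34 ed 36 36 36.  K' ⊕ opad = e0 5e 87 5c 5c 5c.
Inner input = (K'⊕ipad) ∥ m = 8a 34 ed 36 36 36 ∥ c3 c4 52.
Inner hash: sum = 138+52+237+54+54+54+195+196+82 = 1062 → 04 26.
Outer input = (K'⊕opad) ∥ inner = e0 5e 87 5c 5c 5c ∥ 04 26.
Outer hash (tag): sum = 224+94+135+92+92+92+4+38 = 771 → 03 03.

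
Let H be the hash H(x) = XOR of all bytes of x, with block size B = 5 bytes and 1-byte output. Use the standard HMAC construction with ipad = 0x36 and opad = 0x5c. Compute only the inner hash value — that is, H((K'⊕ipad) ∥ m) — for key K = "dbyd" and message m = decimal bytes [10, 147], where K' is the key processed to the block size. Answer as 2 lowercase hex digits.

Key "dbyd" = 64 62 79 64 is 4 bytes ≤ B = 5; zero-pad to 5 bytes: K' = 64 62 79 64 00.
K' ⊕ ipad = 52 54 4f 52 36.
Inner input = 52 54 4f 52 36 ∥ 0a 93.
Inner hash: XOR 52⊕54⊕4f⊕52⊕36⊕0a⊕93 = b4.

b4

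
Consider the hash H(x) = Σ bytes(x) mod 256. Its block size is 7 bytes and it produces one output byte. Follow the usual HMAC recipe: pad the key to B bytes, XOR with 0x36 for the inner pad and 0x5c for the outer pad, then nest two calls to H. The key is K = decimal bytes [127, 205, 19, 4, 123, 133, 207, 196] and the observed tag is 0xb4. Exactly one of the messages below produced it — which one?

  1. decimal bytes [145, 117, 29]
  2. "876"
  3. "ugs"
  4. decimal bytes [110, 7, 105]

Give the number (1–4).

4

Key decimal bytes [127, 205, 19, 4, 123, 133, 207, 196] = 7f cd 13 04 7b 85 cf c4 is 8 bytes > B = 7, so hash it first: H(key) = f6, then zero-pad to 7 bytes: K' = f6 00 00 00 00 00 00.
K' ⊕ ipad = c0 36 36 36 36 36 36; K' ⊕ opad = aa 5c 5c 5c 5c 5c 5c.
m1: inner = H(c0 36 36 36 36 36 36 91 75 1d) = 27; tag = H(aa 5c 5c 5c 5c 5c 5c 27) = f9
m2: inner = H(c0 36 36 36 36 36 36 38 37 36) = a9; tag = H(aa 5c 5c 5c 5c 5c 5c a9) = 7b
m3: inner = H(c0 36 36 36 36 36 36 75 67 73) = 53; tag = H(aa 5c 5c 5c 5c 5c 5c 53) = 25
m4: inner = H(c0 36 36 36 36 36 36 6e 07 69) = e2; tag = H(aa 5c 5c 5c 5c 5c 5c e2) = b4 ← matches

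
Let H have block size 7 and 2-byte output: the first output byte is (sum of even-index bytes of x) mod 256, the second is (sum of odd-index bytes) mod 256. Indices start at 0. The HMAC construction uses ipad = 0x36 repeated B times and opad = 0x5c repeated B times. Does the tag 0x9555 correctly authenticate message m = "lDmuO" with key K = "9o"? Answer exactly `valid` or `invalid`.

invalid

Key "9o" = 39 6f is 2 bytes ≤ B = 7; zero-pad to 7 bytes: K' = 39 6f 00 00 00 00 00.
K' ⊕ ipad = 0f 59 36 36 36 36 36; K' ⊕ opad = 65 33 5c 5c 5c 5c 5c.
Inner hash: even-index sum = 362 mod 256 = 106; odd-index sum = 493 mod 256 = 237 → 6a ed.
Outer hash (recomputed tag): even-index sum = 614 mod 256 = 102; odd-index sum = 341 mod 256 = 85 → 66 55.
Recomputed tag = 6655; claimed = 9555 → mismatch.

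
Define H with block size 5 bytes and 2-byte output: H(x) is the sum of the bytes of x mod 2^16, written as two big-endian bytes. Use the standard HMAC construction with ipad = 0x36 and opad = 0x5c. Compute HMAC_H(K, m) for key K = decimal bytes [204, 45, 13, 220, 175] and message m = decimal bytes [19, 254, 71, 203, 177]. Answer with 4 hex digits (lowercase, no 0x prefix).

0371

Key decimal bytes [204, 45, 13, 220, 175] = cc 2d 0d dc af is exactly B = 5 bytes: K' = cc 2d 0d dc af.
K' ⊕ ipad = fa 1b 3b ea 99.  K' ⊕ opad = 90 71 51 80 f3.
Inner input = (K'⊕ipad) ∥ m = fa 1b 3b ea 99 ∥ 13 fe 47 cb b1.
Inner hash: sum = 250+27+59+234+153+19+254+71+203+177 = 1447 → 05 a7.
Outer input = (K'⊕opad) ∥ inner = 90 71 51 80 f3 ∥ 05 a7.
Outer hash (tag): sum = 144+113+81+128+243+5+167 = 881 → 03 71.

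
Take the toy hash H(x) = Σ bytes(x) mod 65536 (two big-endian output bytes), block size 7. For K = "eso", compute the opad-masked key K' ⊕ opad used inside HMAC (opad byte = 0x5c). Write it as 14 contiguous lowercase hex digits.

Key "eso" = 65 73 6f is 3 bytes ≤ B = 7; zero-pad to 7 bytes: K' = 65 73 6f 00 00 00 00.
XOR each byte with 0x5c: 65⊕5c=39, 73⊕5c=2f, 6f⊕5c=33, 00⊕5c=5c, 00⊕5c=5c, 00⊕5c=5c, 00⊕5c=5c.

392f335c5c5c5c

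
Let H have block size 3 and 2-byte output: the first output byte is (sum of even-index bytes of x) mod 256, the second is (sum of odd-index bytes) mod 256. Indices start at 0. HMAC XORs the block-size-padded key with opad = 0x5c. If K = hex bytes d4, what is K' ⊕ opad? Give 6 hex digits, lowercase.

Key hex bytes d4 is 1 byte ≤ B = 3; zero-pad to 3 bytes: K' = d4 00 00.
XOR each byte with 0x5c: d4⊕5c=88, 00⊕5c=5c, 00⊕5c=5c.

885c5c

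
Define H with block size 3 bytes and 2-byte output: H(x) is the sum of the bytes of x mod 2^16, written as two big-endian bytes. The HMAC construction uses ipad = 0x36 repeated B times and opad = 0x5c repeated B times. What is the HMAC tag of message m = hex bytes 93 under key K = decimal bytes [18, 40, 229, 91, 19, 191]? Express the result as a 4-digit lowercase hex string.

Key decimal bytes [18, 40, 229, 91, 19, 191] = 12 28 e5 5b 13 bf is 6 bytes > B = 3, so hash it first: H(key) = 02 4c, then zero-pad to 3 bytes: K' = 02 4c 00.
K' ⊕ ipad = 34 7a 36.  K' ⊕ opad = 5e 10 5c.
Inner input = (K'⊕ipad) ∥ m = 34 7a 36 ∥ 93.
Inner hash: sum = 52+122+54+147 = 375 → 01 77.
Outer input = (K'⊕opad) ∥ inner = 5e 10 5c ∥ 01 77.
Outer hash (tag): sum = 94+16+92+1+119 = 322 → 01 42.

0142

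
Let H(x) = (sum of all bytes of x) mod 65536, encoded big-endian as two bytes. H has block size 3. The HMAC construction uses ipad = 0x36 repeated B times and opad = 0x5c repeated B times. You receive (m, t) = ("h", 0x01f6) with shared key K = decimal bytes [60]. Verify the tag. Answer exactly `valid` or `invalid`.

valid

Key decimal bytes [60] = 3c is 1 byte ≤ B = 3; zero-pad to 3 bytes: K' = 3c 00 00.
K' ⊕ ipad = 0a 36 36; K' ⊕ opad = 60 5c 5c.
Inner hash: sum = 10+54+54+104 = 222 → 00 de.
Outer hash (recomputed tag): sum = 96+92+92+0+222 = 502 → 01 f6.
Recomputed tag = 01f6; claimed = 01f6 → match.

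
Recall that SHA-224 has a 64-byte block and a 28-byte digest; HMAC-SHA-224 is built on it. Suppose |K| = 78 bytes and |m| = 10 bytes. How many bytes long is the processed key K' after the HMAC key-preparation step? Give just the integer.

Key is 78 > 64 bytes, so it is hashed to 28 bytes then zero-padded to 64: |K'| = 64.

64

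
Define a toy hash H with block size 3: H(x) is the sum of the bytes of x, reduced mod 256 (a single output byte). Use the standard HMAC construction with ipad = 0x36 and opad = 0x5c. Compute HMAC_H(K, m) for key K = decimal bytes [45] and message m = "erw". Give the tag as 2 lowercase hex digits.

Key decimal bytes [45] = 2d is 1 byte ≤ B = 3; zero-pad to 3 bytes: K' = 2d 00 00.
K' ⊕ ipad = 1b 36 36.  K' ⊕ opad = 71 5c 5c.
Inner input = (K'⊕ipad) ∥ m = 1b 36 36 ∥ 65 72 77.
Inner hash: sum = 27+54+54+101+114+119 = 469; mod 256 = 213 → d5.
Outer input = (K'⊕opad) ∥ inner = 71 5c 5c ∥ d5.
Outer hash (tag): sum = 113+92+92+213 = 510; mod 256 = 254 → fe.

fe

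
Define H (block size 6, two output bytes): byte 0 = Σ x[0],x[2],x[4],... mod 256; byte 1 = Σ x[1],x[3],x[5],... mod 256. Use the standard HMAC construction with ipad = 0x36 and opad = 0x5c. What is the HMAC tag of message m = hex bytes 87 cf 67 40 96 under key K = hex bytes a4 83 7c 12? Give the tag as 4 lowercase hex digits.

0aa7

Key hex bytes a4 83 7c 12 is 4 bytes ≤ B = 6; zero-pad to 6 bytes: K' = a4 83 7c 12 00 00.
K' ⊕ ipad = 92 b5 4a 24 36 36.  K' ⊕ opad = f8 df 20 4e 5c 5c.
Inner input = (K'⊕ipad) ∥ m = 92 b5 4a 24 36 36 ∥ 87 cf 67 40 96.
Inner hash: even-index sum = 662 mod 256 = 150; odd-index sum = 542 mod 256 = 30 → 96 1e.
Outer input = (K'⊕opad) ∥ inner = f8 df 20 4e 5c 5c ∥ 96 1e.
Outer hash (tag): even-index sum = 522 mod 256 = 10; odd-index sum = 423 mod 256 = 167 → 0a a7.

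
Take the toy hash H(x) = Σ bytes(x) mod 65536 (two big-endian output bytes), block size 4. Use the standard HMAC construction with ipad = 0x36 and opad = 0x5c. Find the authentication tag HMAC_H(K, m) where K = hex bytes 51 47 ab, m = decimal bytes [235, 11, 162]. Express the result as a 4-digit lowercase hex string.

01c1

Key hex bytes 51 47 ab is 3 bytes ≤ B = 4; zero-pad to 4 bytes: K' = 51 47 ab 00.
K' ⊕ ipad = 67 71 9d 36.  K' ⊕ opad = 0d 1b f7 5c.
Inner input = (K'⊕ipad) ∥ m = 67 71 9d 36 ∥ eb 0b a2.
Inner hash: sum = 103+113+157+54+235+11+162 = 835 → 03 43.
Outer input = (K'⊕opad) ∥ inner = 0d 1b f7 5c ∥ 03 43.
Outer hash (tag): sum = 13+27+247+92+3+67 = 449 → 01 c1.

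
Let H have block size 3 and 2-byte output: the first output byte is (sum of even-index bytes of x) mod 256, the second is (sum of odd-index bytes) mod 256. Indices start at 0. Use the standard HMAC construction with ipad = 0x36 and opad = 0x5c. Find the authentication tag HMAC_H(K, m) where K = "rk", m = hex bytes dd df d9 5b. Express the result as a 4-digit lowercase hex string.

9deb

Key "rk" = 72 6b is 2 bytes ≤ B = 3; zero-pad to 3 bytes: K' = 72 6b 00.
K' ⊕ ipad = 44 5d 36.  K' ⊕ opad = 2e 37 5c.
Inner input = (K'⊕ipad) ∥ m = 44 5d 36 ∥ dd df d9 5b.
Inner hash: even-index sum = 436 mod 256 = 180; odd-index sum = 531 mod 256 = 19 → b4 13.
Outer input = (K'⊕opad) ∥ inner = 2e 37 5c ∥ b4 13.
Outer hash (tag): even-index sum = 157 mod 256 = 157; odd-index sum = 235 mod 256 = 235 → 9d eb.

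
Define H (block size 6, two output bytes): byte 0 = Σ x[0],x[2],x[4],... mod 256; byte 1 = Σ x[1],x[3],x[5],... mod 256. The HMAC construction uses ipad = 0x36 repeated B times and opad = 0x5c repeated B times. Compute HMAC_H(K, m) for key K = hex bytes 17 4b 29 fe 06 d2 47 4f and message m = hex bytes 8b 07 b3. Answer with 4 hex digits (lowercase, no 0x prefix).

Key hex bytes 17 4b 29 fe 06 d2 47 4f is 8 bytes > B = 6, so hash it first: H(key) = 8d 6a, then zero-pad to 6 bytes: K' = 8d 6a 00 00 00 00.
K' ⊕ ipad = bb 5c 36 36 36 36.  K' ⊕ opad = d1 36 5c 5c 5c 5c.
Inner input = (K'⊕ipad) ∥ m = bb 5c 36 36 36 36 ∥ 8b 07 b3.
Inner hash: even-index sum = 613 mod 256 = 101; odd-index sum = 207 mod 256 = 207 → 65 cf.
Outer input = (K'⊕opad) ∥ inner = d1 36 5c 5c 5c 5c ∥ 65 cf.
Outer hash (tag): even-index sum = 494 mod 256 = 238; odd-index sum = 445 mod 256 = 189 → ee bd.

eebd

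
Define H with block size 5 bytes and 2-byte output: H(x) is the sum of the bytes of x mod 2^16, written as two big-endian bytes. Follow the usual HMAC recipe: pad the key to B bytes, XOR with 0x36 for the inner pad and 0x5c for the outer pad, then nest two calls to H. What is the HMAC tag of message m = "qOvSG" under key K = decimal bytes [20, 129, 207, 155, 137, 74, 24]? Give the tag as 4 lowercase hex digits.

Key decimal bytes [20, 129, 207, 155, 137, 74, 24] = 14 81 cf 9b 89 4a 18 is 7 bytes > B = 5, so hash it first: H(key) = 02 ea, then zero-pad to 5 bytes: K' = 02 ea 00 00 00.
K' ⊕ ipad = 34 dc 36 36 36.  K' ⊕ opad = 5e b6 5c 5c 5c.
Inner input = (K'⊕ipad) ∥ m = 34 dc 36 36 36 ∥ 71 4f 76 53 47.
Inner hash: sum = 52+220+54+54+54+113+79+118+83+71 = 898 → 03 82.
Outer input = (K'⊕opad) ∥ inner = 5e b6 5c 5c 5c ∥ 03 82.
Outer hash (tag): sum = 94+182+92+92+92+3+130 = 685 → 02 ad.

02ad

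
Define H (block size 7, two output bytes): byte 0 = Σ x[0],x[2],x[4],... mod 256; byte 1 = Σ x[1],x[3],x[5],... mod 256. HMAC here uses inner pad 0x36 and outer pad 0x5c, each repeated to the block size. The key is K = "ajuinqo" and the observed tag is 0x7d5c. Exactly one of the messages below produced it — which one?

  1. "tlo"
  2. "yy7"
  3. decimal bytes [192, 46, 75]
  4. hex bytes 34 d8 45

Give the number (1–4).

2

Key "ajuinqo" = 61 6a 75 69 6e 71 6f is exactly B = 7 bytes: K' = 61 6a 75 69 6e 71 6f.
K' ⊕ ipad = 57 5c 43 5f 58 47 59; K' ⊕ opad = 3d 36 29 35 32 2d 33.
m1: inner = H(57 5c 43 5f 58 47 59 74 6c 6f) = b7 e5; tag = H(3d 36 29 35 32 2d 33 b7 e5) = b04f
m2: inner = H(57 5c 43 5f 58 47 59 79 79 37) = c4 b2; tag = H(3d 36 29 35 32 2d 33 c4 b2) = 7d5c ← matches
m3: inner = H(57 5c 43 5f 58 47 59 c0 2e 4b) = 79 0d; tag = H(3d 36 29 35 32 2d 33 79 0d) = d811
m4: inner = H(57 5c 43 5f 58 47 59 34 d8 45) = 23 7b; tag = H(3d 36 29 35 32 2d 33 23 7b) = 46bb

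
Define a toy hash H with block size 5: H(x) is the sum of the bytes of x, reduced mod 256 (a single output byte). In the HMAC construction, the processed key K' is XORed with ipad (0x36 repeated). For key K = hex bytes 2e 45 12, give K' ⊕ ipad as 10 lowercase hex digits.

Key hex bytes 2e 45 12 is 3 bytes ≤ B = 5; zero-pad to 5 bytes: K' = 2e 45 12 00 00.
XOR each byte with 0x36: 2e⊕36=18, 45⊕36=73, 12⊕36=24, 00⊕36=36, 00⊕36=36.

1873243636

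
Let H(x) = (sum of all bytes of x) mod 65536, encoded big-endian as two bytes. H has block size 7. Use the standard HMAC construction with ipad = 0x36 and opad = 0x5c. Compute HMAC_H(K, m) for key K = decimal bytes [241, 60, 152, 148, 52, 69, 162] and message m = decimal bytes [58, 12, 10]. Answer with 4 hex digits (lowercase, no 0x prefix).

Key decimal bytes [241, 60, 152, 148, 52, 69, 162] = f1 3c 98 94 34 45 a2 is exactly B = 7 bytes: K' = f1 3c 98 94 34 45 a2.
K' ⊕ ipad = c7 0a ae a2 02 73 94.  K' ⊕ opad = ad 60 c4 c8 68 19 fe.
Inner input = (K'⊕ipad) ∥ m = c7 0a ae a2 02 73 94 ∥ 3a 0c 0a.
Inner hash: sum = 199+10+174+162+2+115+148+58+12+10 = 890 → 03 7a.
Outer input = (K'⊕opad) ∥ inner = ad 60 c4 c8 68 19 fe ∥ 03 7a.
Outer hash (tag): sum = 173+96+196+200+104+25+254+3+122 = 1173 → 04 95.

0495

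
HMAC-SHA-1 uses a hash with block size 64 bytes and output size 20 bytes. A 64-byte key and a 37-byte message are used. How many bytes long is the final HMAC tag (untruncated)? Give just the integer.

20

The tag is one SHA-1 digest: 20 bytes.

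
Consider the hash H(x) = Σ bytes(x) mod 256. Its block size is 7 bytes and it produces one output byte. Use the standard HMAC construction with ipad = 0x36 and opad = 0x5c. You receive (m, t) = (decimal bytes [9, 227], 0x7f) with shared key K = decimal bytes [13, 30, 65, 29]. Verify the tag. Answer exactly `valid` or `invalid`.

invalid

Key decimal bytes [13, 30, 65, 29] = 0d 1e 41 1d is 4 bytes ≤ B = 7; zero-pad to 7 bytes: K' = 0d 1e 41 1d 00 00 00.
K' ⊕ ipad = 3b 28 77 2b 36 36 36; K' ⊕ opad = 51 42 1d 41 5c 5c 5c.
Inner hash: sum = 59+40+119+43+54+54+54+9+227 = 659; mod 256 = 147 → 93.
Outer hash (recomputed tag): sum = 81+66+29+65+92+92+92+147 = 664; mod 256 = 152 → 98.
Recomputed tag = 98; claimed = 7f → mismatch.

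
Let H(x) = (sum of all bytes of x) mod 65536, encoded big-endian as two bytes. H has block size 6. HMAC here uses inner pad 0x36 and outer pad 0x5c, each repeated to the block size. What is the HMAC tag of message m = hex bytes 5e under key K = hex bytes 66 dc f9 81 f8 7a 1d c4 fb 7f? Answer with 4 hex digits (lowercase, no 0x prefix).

Key hex bytes 66 dc f9 81 f8 7a 1d c4 fb 7f is 10 bytes > B = 6, so hash it first: H(key) = 06 89, then zero-pad to 6 bytes: K' = 06 89 00 00 00 00.
K' ⊕ ipad = 30 bf 36 36 36 36.  K' ⊕ opad = 5a d5 5c 5c 5c 5c.
Inner input = (K'⊕ipad) ∥ m = 30 bf 36 36 36 36 ∥ 5e.
Inner hash: sum = 48+191+54+54+54+54+94 = 549 → 02 25.
Outer input = (K'⊕opad) ∥ inner = 5a d5 5c 5c 5c 5c ∥ 02 25.
Outer hash (tag): sum = 90+213+92+92+92+92+2+37 = 710 → 02 c6.

02c6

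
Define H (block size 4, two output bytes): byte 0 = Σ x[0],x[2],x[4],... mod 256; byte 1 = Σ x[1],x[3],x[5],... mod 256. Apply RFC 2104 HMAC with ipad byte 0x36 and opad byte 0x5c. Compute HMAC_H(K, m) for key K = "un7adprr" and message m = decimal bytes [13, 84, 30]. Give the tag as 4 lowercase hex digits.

Key "un7adprr" = 75 6e 37 61 64 70 72 72 is 8 bytes > B = 4, so hash it first: H(key) = 82 b1, then zero-pad to 4 bytes: K' = 82 b1 00 00.
K' ⊕ ipad = b4 87 36 36.  K' ⊕ opad = de ed 5c 5c.
Inner input = (K'⊕ipad) ∥ m = b4 87 36 36 ∥ 0d 54 1e.
Inner hash: even-index sum = 277 mod 256 = 21; odd-index sum = 273 mod 256 = 17 → 15 11.
Outer input = (K'⊕opad) ∥ inner = de ed 5c 5c ∥ 15 11.
Outer hash (tag): even-index sum = 335 mod 256 = 79; odd-index sum = 346 mod 256 = 90 → 4f 5a.

4f5a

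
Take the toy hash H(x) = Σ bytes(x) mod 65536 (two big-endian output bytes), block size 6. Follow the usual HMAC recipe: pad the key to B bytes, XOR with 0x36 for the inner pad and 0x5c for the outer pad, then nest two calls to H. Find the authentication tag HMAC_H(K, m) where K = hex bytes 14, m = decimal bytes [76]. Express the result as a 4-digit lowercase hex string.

0291

Key hex bytes 14 is 1 byte ≤ B = 6; zero-pad to 6 bytes: K' = 14 00 00 00 00 00.
K' ⊕ ipad = 22 36 36 36 36 36.  K' ⊕ opad = 48 5c 5c 5c 5c 5c.
Inner input = (K'⊕ipad) ∥ m = 22 36 36 36 36 36 ∥ 4c.
Inner hash: sum = 34+54+54+54+54+54+76 = 380 → 01 7c.
Outer input = (K'⊕opad) ∥ inner = 48 5c 5c 5c 5c 5c ∥ 01 7c.
Outer hash (tag): sum = 72+92+92+92+92+92+1+124 = 657 → 02 91.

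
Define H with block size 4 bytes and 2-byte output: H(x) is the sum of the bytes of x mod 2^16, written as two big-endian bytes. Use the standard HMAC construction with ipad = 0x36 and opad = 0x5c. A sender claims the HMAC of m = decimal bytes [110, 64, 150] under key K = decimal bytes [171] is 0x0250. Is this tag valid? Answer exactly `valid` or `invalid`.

invalid

Key decimal bytes [171] = ab is 1 byte ≤ B = 4; zero-pad to 4 bytes: K' = ab 00 00 00.
K' ⊕ ipad = 9d 36 36 36; K' ⊕ opad = f7 5c 5c 5c.
Inner hash: sum = 157+54+54+54+110+64+150 = 643 → 02 83.
Outer hash (recomputed tag): sum = 247+92+92+92+2+131 = 656 → 02 90.
Recomputed tag = 0290; claimed = 0250 → mismatch.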